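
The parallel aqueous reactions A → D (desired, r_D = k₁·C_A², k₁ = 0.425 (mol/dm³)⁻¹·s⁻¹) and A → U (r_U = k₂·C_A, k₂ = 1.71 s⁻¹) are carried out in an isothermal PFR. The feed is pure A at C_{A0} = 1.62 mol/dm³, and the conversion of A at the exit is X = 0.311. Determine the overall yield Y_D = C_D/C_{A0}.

0.0787

C_A = C_{A0}(1−X) = 1.116 mol/dm³.
Along a PFR/batch, dC_U/dC_A = −r_U/(r_D+r_U) = −k₂/(k₂+k₁·C_A).
Integrating from C_{A0} to C_A: C_U = (1.71/0.425)·ln[(1.71+0.425·1.62)/(1.71+0.425·1.12)] = 4.024·ln(2.398/2.184) = 0.3763 mol/dm³.
Then C_D = (C_{A0}−C_A) − C_U = 0.5038 − 0.3763 = 0.1276 mol/dm³.
Y_D = C_D/C_{A0} = 0.1276/1.62 = 0.0787.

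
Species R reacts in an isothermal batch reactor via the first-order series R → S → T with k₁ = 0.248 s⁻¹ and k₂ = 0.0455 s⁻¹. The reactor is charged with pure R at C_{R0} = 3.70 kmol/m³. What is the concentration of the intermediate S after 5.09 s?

2.31 kmol/m³

Solving the coupled first-order balances gives C_S(t) = [k₁/(k₂−k₁)]·C_{R0}·(e^(−k₁t) − e^(−k₂t)).
e^(−k₁t) = e^(−0.248×5.09) = e^(−1.262) = 0.2830; e^(−k₂t) = e^(−0.2316) = 0.7933.
C_S = 0.248×3.70/(0.0455−0.248) × (0.2830−0.7933) = (-4.531)×(-0.5103) = 2.312 kmol/m³.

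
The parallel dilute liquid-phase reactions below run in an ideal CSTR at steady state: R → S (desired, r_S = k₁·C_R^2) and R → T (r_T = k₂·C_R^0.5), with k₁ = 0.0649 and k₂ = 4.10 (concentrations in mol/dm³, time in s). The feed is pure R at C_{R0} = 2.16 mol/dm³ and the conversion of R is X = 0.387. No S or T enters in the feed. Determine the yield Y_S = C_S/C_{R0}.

0.00911

Exit C_R = C_{R0}(1−X) = 2.16×0.613 = 1.324 mol/dm³.
In a CSTR the entire volume is at exit conditions, so r_S = 0.0649×1.324^2 = 0.1138 and r_T = 4.10×1.324^0.5 = 4.718.
Fraction of consumed R going to S: r_S/(r_S+r_T) = 0.02355.
C_S = 0.02355·C_{R0}·X = 0.02355×2.16×0.387 = 0.0197 mol/dm³; Y_S = C_S/C_{R0} = 0.00911.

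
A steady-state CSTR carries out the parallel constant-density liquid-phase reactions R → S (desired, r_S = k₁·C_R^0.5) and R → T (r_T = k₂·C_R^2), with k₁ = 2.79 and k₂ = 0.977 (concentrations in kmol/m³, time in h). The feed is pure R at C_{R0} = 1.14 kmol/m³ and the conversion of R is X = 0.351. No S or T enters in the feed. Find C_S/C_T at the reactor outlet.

4.49

Exit C_R = C_{R0}(1−X) = 1.14×0.649 = 0.7399 kmol/m³.
A CSTR operates uniformly at the exit composition, giving r_S = 2.400 and r_T = 0.5348 (each k·C_R^n at C_R = 0.7399).
Overall selectivity = C_S/C_T = r_Sτ/(r_Tτ) = r_S/r_T = 4.49.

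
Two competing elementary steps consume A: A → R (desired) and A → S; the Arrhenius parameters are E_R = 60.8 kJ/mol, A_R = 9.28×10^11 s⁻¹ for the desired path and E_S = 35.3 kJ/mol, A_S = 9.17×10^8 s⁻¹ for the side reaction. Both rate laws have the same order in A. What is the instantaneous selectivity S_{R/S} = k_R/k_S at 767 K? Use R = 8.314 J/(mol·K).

k_R/k_S = (A_R/A_S)·exp[−(E_R−E_S)/(RT)] = (A_R/A_S)·exp[(E_S−E_R)/(RT)].
(E_S−E_R)/(RT) = (35.3−60.8)×10³/(8.314×767) = -25500/6377 = -3.999.
k_R/k_S = (9.28×10^11/9.17×10^8)·exp(-3.999) = 1012 × 0.01834 = 18.6.
Since E_R > E_S, raising the temperature improves selectivity toward R.

18.6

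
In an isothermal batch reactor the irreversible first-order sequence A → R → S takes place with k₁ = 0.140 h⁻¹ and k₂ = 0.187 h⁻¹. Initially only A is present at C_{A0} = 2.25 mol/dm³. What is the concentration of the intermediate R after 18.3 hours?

The intermediate concentration in a first-order A→B→C sequence is C_R = k₁C_{A0}(e^(−k₁t) − e^(−k₂t))/(k₂−k₁).
e^(−k₁t) = e^(−0.140×18.3) = e^(−2.562) = 0.07715; e^(−k₂t) = e^(−3.422) = 0.03264.
C_R = 0.140×2.25/(0.187−0.140) × (0.07715−0.03264) = 6.702×0.04451 = 0.2983 mol/dm³.

0.298 mol/dm³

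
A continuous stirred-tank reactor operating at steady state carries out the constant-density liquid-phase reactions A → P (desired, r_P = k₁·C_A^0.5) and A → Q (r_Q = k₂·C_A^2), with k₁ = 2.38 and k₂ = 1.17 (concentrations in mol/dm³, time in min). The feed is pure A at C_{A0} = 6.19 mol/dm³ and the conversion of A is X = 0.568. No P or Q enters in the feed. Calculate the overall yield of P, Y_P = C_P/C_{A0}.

Exit C_A = C_{A0}(1−X) = 6.19×0.432 = 2.674 mol/dm³.
A CSTR operates uniformly at the exit composition, giving r_P = 3.892 and r_Q = 8.366 (each k·C_A^n at C_A = 2.674).
Fraction of consumed A going to P: r_P/(r_P+r_Q) = 0.3175.
C_P = 0.3175·C_{A0}·X = 0.3175×6.19×0.568 = 1.12 mol/dm³; Y_P = C_P/C_{A0} = 0.180.

0.180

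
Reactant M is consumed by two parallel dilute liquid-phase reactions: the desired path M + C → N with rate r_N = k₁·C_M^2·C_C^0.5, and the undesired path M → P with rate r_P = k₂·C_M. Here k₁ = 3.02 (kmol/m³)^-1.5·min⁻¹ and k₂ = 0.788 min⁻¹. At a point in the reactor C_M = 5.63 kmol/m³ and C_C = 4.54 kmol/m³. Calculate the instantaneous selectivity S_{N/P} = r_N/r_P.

46.0

S_{N/P} = r_N/r_P = (k₁·C_M^2·C_C^0.5)/(k₂·C_M) = (k₁/k₂)·C_M·C_C^0.5.
= (3.02×5.630^2×4.540^0.5) / (0.788×5.630) = 204.0/4.436 = 46.0.
Since the desired path is higher order in M, keeping C_M high (PFR or concentrated feed) favours N.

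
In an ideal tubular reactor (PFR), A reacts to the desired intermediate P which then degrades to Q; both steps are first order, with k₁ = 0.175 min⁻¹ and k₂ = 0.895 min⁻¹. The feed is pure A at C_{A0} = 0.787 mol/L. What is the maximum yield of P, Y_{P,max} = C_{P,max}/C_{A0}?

0.132

For a first-order series the maximum intermediate yield is C_{P,max}/C_{A0} = (k₁/k₂)^[k₂/(k₂−k₁)].
= (0.175/0.895)^(0.895/(0.895−0.175)) = (0.1955)^(1.243) = 0.1315.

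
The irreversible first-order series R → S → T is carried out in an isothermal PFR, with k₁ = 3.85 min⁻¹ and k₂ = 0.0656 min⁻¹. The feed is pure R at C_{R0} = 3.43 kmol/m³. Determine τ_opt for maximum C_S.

1.08 min

The intermediate peaks when r₁ = r₂, i.e. k₁e^(−k₁τ) = k₂e^(−k₂τ), giving τ_opt = ln(k₂/k₁)/(k₂−k₁).
= ln(0.0656/3.85)/(0.0656−3.85) = ln(0.01704)/-3.784 = -4.072/-3.784 = 1.08 min.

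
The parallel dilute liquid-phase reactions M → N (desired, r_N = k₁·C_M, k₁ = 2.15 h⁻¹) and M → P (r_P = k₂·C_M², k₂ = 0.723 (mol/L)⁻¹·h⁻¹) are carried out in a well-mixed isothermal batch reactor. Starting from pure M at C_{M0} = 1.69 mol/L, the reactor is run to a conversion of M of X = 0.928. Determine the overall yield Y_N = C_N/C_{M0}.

C_M = C_{M0}(1−X) = 0.1217 mol/L.
Along a PFR/batch, dC_N/dC_M = −r_N/(r_N+r_P) = −k₁/(k₁+k₂·C_M).
Integrating from C_{M0} to C_M: C_N = (2.15/0.723)·ln[(2.15+0.723·1.69)/(2.15+0.723·0.122)] = 2.974·ln(3.372/2.238) = 1.219 mol/L.
Y_N = C_N/C_{M0} = 1.219/1.69 = 0.721.

0.721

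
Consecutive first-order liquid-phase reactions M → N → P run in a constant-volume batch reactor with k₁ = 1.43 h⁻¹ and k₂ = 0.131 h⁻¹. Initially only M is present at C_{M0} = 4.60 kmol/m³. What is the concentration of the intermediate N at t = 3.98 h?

The intermediate concentration in a first-order A→B→C sequence is C_N = k₁C_{M0}(e^(−k₁t) − e^(−k₂t))/(k₂−k₁).
e^(−k₁t) = e^(−1.43×3.98) = e^(−5.691) = 0.003375; e^(−k₂t) = e^(−0.5214) = 0.5937.
C_N = 1.43×4.60/(0.131−1.43) × (0.003375−0.5937) = (-5.064)×(-0.5903) = 2.989 kmol/m³.

2.99 kmol/m³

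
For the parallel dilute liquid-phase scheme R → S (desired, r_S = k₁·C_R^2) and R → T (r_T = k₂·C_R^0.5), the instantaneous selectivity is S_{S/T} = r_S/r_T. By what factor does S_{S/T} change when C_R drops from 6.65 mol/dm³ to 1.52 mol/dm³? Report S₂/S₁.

0.109

S_{S/T} = (k₁/k₂)·C_R^1.5, so S₂/S₁ = (C_{R,2}/C_{R,1})^1.5.
= (1.52/6.65)^1.5 = (0.2286)^1.5 = 0.109.
Selectivity toward S falls as C_R falls — high-concentration operation is favoured.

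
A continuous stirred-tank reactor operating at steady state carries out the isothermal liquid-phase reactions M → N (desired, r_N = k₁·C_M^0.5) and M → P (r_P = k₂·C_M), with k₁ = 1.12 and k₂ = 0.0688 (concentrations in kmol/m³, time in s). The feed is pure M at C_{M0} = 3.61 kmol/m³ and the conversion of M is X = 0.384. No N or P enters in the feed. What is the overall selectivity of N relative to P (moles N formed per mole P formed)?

Exit C_M = C_{M0}(1−X) = 3.61×0.616 = 2.224 kmol/m³.
In a CSTR the entire volume is at exit conditions, so r_N = 1.12×2.224^0.5 = 1.670 and r_P = 0.0688×2.224 = 0.1530.
Overall selectivity = C_N/C_P = r_Nτ/(r_Pτ) = r_N/r_P = 10.9.

10.9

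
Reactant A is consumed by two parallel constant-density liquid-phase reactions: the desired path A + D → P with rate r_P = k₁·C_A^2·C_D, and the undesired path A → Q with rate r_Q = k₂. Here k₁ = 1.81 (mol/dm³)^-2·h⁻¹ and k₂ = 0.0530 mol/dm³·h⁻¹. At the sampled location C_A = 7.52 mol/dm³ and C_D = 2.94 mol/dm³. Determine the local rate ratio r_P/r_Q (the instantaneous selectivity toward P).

S_{P/Q} = r_P/r_Q = (k₁·C_A^2·C_D)/(k₂) = (k₁/k₂)·C_A^2·C_D.
= (1.81×7.520^2×2.940) / (0.0530) = 300.9/0.05300 = 5678.

5678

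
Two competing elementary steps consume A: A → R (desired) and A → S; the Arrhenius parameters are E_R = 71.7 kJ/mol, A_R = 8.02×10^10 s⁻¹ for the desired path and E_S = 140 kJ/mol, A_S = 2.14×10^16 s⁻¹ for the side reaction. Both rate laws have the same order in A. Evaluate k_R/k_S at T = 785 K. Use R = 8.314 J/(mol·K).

With equal orders, S_{R/S} = k_R/k_S = (A_R/A_S)·exp[(E_S−E_R)/(RT)].
(E_S−E_R)/(RT) = (140−71.7)×10³/(8.314×785) = 68300/6526 = 10.47.
k_R/k_S = (8.02×10^10/2.14×10^16)·exp(10.47) = 3.748×10^-6 × 35068 = 0.131.
Since E_R < E_S, lowering the temperature improves selectivity toward R.

0.131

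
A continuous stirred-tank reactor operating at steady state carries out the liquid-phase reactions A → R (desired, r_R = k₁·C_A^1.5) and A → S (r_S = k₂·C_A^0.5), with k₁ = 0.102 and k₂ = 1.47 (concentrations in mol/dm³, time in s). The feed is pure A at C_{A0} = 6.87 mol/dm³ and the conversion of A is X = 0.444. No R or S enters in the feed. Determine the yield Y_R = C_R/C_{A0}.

Exit C_A = C_{A0}(1−X) = 6.87×0.556 = 3.820 mol/dm³.
In a CSTR the entire volume is at exit conditions, so r_R = 0.102×3.820^1.5 = 0.7615 and r_S = 1.47×3.820^0.5 = 2.873.
Fraction of consumed A going to R: r_R/(r_R+r_S) = 0.2095.
C_R = 0.2095·C_{A0}·X = 0.2095×6.87×0.444 = 0.639 mol/dm³; Y_R = C_R/C_{A0} = 0.0930.

0.0930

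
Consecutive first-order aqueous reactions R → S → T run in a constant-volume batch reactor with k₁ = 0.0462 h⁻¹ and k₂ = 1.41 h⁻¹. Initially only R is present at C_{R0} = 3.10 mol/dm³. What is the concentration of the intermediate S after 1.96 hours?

0.0893 mol/dm³

For first-order series with pure R initially, C_S(t) = k₁C_{R0}/(k₂−k₁)·(e^(−k₁t) − e^(−k₂t)).
e^(−k₁t) = e^(−0.0462×1.96) = e^(−0.09055) = 0.9134; e^(−k₂t) = e^(−2.764) = 0.06306.
C_S = 0.0462×3.10/(1.41−0.0462) × (0.9134−0.06306) = 0.1050×0.8504 = 0.08930 mol/dm³.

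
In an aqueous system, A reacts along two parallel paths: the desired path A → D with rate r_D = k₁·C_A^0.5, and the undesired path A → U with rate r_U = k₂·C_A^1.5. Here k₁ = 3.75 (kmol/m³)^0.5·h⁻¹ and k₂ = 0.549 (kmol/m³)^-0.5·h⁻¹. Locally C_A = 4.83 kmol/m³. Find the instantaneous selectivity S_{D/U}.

1.41

S_{D/U} = r_D/r_U = (k₁·C_A^0.5)/(k₂·C_A^1.5) = (k₁/k₂)·C_A⁻¹.
= (3.75×4.830^0.5) / (0.549×4.830^1.5) = 8.241/5.828 = 1.41.
The undesired path is higher order in A, so low C_A (CSTR or dilute feed) favours D.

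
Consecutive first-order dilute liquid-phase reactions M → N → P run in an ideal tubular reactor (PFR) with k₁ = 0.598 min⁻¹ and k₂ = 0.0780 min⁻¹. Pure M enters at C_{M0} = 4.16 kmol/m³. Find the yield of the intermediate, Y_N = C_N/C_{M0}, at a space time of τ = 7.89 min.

The intermediate concentration in a first-order A→B→C sequence is C_N = k₁C_{M0}(e^(−k₁τ) − e^(−k₂τ))/(k₂−k₁).
e^(−k₁τ) = e^(−0.598×7.89) = e^(−4.718) = 0.008931; e^(−k₂τ) = e^(−0.6154) = 0.5404.
C_N = 0.598×4.16/(0.0780−0.598) × (0.008931−0.5404) = (-4.784)×(-0.5315) = 2.543 kmol/m³.
Y_N = C_N/C_{M0} = 2.543/4.16 = 0.611.

0.611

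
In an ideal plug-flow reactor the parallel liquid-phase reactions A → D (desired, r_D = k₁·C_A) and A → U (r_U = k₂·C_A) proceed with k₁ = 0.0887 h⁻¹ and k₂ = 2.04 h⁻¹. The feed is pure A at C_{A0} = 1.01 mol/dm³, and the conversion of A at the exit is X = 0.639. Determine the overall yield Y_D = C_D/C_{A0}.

0.0266

C_A = C_{A0}(1−X) = 0.3646 mol/dm³.
Both paths are first order in A, so the instantaneous fraction to D is constant: dC_D/d(−C_A) = k₁/(k₁+k₂) = 0.04167.
C_D = 0.04167·(C_{A0}−C_A) = 0.04167×0.6454 = 0.0269 mol/dm³.
Y_D = C_D/C_{A0} = 0.02689/1.01 = 0.0266.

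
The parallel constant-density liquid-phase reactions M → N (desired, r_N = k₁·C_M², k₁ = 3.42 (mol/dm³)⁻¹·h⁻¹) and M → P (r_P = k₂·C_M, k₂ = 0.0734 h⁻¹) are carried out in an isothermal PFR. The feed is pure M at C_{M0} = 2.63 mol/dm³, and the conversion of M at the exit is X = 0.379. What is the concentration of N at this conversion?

C_M = C_{M0}(1−X) = 1.633 mol/dm³.
Along a PFR/batch, dC_P/dC_M = −r_P/(r_N+r_P) = −k₂/(k₂+k₁·C_M).
Integrating from C_{M0} to C_M: C_P = (0.0734/3.42)·ln[(0.0734+3.42·2.63)/(0.0734+3.42·1.63)] = 0.02146·ln(9.068/5.659) = 0.01012 mol/dm³.
Then C_N = (C_{M0}−C_M) − C_P = 0.9968 − 0.01012 = 0.9867 mol/dm³.

0.987 mol/dm³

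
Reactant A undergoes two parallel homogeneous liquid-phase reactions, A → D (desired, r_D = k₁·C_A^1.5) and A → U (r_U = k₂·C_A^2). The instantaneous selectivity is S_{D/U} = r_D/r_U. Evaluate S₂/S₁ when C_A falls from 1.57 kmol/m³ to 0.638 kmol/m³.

S_{D/U} = (k₁/k₂)·C_A^-0.5, so S₂/S₁ = (C_{A,2}/C_{A,1})^-0.5.
= (0.638/1.57)^(-0.5) = (0.4064)^(-0.5) = 1.57.

1.57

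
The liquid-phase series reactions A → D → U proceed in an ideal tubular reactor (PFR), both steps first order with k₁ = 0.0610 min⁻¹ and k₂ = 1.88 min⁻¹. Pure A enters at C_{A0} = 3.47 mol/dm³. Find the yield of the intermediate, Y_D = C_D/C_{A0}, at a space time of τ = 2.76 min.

0.0282

The intermediate concentration in a first-order A→B→C sequence is C_D = k₁C_{A0}(e^(−k₁τ) − e^(−k₂τ))/(k₂−k₁).
e^(−k₁τ) = e^(−0.0610×2.76) = e^(−0.1684) = 0.8450; e^(−k₂τ) = e^(−5.189) = 0.005579.
C_D = 0.0610×3.47/(1.88−0.0610) × (0.8450−0.005579) = 0.1164×0.8395 = 0.09769 mol/dm³.
Y_D = C_D/C_{A0} = 0.09769/3.47 = 0.0282.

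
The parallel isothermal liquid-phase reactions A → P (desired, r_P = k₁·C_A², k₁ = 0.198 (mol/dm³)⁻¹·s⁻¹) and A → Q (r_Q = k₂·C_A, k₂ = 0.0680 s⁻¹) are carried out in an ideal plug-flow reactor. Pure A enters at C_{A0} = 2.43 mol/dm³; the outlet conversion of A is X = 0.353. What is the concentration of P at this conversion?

0.731 mol/dm³

C_A = C_{A0}(1−X) = 1.572 mol/dm³.
Along a PFR/batch, dC_Q/dC_A = −r_Q/(r_P+r_Q) = −k₂/(k₂+k₁·C_A).
Integrating from C_{A0} to C_A: C_Q = (0.0680/0.198)·ln[(0.0680+0.198·2.43)/(0.0680+0.198·1.57)] = 0.3434·ln(0.5491/0.3793) = 0.1271 mol/dm³.
Then C_P = (C_{A0}−C_A) − C_Q = 0.8578 − 0.1271 = 0.7307 mol/dm³.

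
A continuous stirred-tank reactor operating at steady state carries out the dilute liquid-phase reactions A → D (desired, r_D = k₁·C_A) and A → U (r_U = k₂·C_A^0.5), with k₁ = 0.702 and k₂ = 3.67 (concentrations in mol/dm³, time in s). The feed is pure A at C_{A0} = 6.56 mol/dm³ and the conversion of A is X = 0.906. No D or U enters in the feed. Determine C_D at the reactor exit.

Exit C_A = C_{A0}(1−X) = 6.56×0.0940 = 0.6166 mol/dm³.
Rates in a CSTR are evaluated at the outlet concentration: r_D = 0.702×0.6166 = 0.4329, r_U = 3.67×0.6166^0.5 = 2.882.
Fraction of consumed A going to D: r_D/(r_D+r_U) = 0.1306.
C_D = 0.1306·C_{A0}·X = 0.1306×6.56×0.906 = 0.776 mol/dm³.

0.776 mol/dm³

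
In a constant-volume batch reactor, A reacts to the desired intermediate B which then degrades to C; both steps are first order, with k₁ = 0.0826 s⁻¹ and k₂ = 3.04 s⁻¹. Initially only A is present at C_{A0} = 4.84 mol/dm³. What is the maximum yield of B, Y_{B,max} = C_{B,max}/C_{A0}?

0.0246

Evaluating C_B at t_opt = ln(k₂/k₁)/(k₂−k₁) gives C_{B,max}/C_{A0} = (k₁/k₂)^[k₂/(k₂−k₁)].
= (0.0826/3.04)^(3.04/(3.04−0.0826)) = (0.02717)^(1.028) = 0.02457.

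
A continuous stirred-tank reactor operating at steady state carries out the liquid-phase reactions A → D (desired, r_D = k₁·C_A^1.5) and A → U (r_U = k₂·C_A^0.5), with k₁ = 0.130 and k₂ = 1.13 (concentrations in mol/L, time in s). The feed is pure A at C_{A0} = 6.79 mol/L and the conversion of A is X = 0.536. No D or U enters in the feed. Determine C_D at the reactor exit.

0.968 mol/L

Exit C_A = C_{A0}(1−X) = 6.79×0.464 = 3.151 mol/L.
In a CSTR the entire volume is at exit conditions, so r_D = 0.130×3.151^1.5 = 0.7270 and r_U = 1.13×3.151^0.5 = 2.006.
Fraction of consumed A going to D: r_D/(r_D+r_U) = 0.2660.
C_D = 0.2660·C_{A0}·X = 0.2660×6.79×0.536 = 0.968 mol/L.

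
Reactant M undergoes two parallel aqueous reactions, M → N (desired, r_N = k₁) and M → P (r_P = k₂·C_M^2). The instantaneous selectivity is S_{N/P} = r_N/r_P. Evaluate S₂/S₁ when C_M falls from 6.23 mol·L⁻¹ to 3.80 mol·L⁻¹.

2.69

S_{N/P} = (k₁/k₂)·C_M^-2, so S₂/S₁ = (C_{M,2}/C_{M,1})^-2.
= (3.80/6.23)^(-2) = (0.6100)^(-2) = 2.69.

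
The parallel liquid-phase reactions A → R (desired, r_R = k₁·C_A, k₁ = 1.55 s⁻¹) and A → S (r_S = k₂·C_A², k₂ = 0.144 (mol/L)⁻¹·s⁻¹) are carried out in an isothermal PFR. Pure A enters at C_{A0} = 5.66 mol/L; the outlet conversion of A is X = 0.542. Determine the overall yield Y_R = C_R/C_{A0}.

0.393

C_A = C_{A0}(1−X) = 2.592 mol/L.
Along a PFR/batch, dC_R/dC_A = −r_R/(r_R+r_S) = −k₁/(k₁+k₂·C_A).
Integrating from C_{A0} to C_A: C_R = (1.55/0.144)·ln[(1.55+0.144·5.66)/(1.55+0.144·2.59)] = 10.76·ln(2.365/1.923) = 2.226 mol/L.
Y_R = C_R/C_{A0} = 2.226/5.66 = 0.393.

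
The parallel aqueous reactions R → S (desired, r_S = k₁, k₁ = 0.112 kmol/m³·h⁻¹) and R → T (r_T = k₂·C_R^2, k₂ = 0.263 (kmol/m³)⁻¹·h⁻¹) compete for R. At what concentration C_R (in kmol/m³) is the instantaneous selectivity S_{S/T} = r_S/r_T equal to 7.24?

S_{S/T} = (k₁/k₂)·C_R^-2 ⇒ C_R = (S·k₂/k₁)^(-0.5).
= (7.24×0.263/0.112)^(-0.5) = (17.00)^(-0.5) = 0.243 kmol/m³.

0.243 kmol/m³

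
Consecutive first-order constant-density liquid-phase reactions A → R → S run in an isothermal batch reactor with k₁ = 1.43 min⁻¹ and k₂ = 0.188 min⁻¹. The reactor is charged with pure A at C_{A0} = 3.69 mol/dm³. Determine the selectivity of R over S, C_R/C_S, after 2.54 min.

2.36

For first-order series with pure A initially, C_R(t) = k₁C_{A0}/(k₂−k₁)·(e^(−k₁t) − e^(−k₂t)).
e^(−k₁t) = e^(−1.43×2.54) = e^(−3.632) = 0.02646; e^(−k₂t) = e^(−0.4775) = 0.6203.
C_R = 1.43×3.69/(0.188−1.43) × (0.02646−0.6203) = (-4.249)×(-0.5939) = 2.523 mol/dm³.
C_A = C_{A0}e^(−k₁t) = 0.09763 mol/dm³, so C_S = C_{A0}−C_A−C_R = 1.069 mol/dm³; C_R/C_S = 2.36.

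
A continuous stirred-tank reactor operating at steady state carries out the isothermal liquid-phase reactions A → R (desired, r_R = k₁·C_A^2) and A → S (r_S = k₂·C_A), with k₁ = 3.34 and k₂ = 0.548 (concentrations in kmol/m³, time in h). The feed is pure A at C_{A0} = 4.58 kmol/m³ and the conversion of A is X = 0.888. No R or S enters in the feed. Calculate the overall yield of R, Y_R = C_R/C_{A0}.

0.673

Exit C_A = C_{A0}(1−X) = 4.58×0.112 = 0.5130 kmol/m³.
Rates in a CSTR are evaluated at the outlet concentration: r_R = 3.34×0.5130^2 = 0.8788, r_S = 0.548×0.5130 = 0.2811.
Fraction of consumed A going to R: r_R/(r_R+r_S) = 0.7577.
C_R = 0.7577·C_{A0}·X = 0.7577×4.58×0.888 = 3.08 kmol/m³; Y_R = C_R/C_{A0} = 0.673.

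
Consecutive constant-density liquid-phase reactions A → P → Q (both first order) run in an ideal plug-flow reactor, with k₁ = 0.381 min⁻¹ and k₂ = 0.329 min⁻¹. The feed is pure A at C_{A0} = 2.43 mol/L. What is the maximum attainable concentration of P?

Evaluating C_P at τ_opt = ln(k₂/k₁)/(k₂−k₁) gives C_{P,max}/C_{A0} = (k₁/k₂)^[k₂/(k₂−k₁)].
= (0.381/0.329)^(0.329/(0.329−0.381)) = (1.158)^(-6.327) = 0.3952.
C_{P,max} = 0.3952×2.43 = 0.960 mol/L.

0.960 mol/L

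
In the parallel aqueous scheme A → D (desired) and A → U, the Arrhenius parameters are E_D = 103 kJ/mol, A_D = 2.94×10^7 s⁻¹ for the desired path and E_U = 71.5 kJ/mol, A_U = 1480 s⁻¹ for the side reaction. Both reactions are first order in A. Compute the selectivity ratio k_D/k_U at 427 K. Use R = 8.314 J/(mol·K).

With equal orders, S_{D/U} = k_D/k_U = (A_D/A_U)·exp[(E_U−E_D)/(RT)].
(E_U−E_D)/(RT) = (71.5−103)×10³/(8.314×427) = -31500/3550 = -8.873.
k_D/k_U = (2.94×10^7/1480)·exp(-8.873) = 19865 × 1.401×10^-4 = 2.78.
Since E_D > E_U, raising the temperature improves selectivity toward D.

2.78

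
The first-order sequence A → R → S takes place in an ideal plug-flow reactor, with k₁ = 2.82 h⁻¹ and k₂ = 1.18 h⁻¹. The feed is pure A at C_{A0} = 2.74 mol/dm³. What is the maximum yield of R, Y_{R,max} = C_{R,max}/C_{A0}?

0.534

For a first-order series the maximum intermediate yield is C_{R,max}/C_{A0} = (k₁/k₂)^[k₂/(k₂−k₁)].
= (2.82/1.18)^(1.18/(1.18−2.82)) = (2.390)^(-0.7195) = 0.5343.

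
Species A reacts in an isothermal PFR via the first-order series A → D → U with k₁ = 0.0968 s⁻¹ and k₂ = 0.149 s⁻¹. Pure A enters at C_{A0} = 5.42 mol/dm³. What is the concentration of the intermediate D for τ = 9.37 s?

1.57 mol/dm³

For first-order series with pure A initially, C_D(τ) = k₁C_{A0}/(k₂−k₁)·(e^(−k₁τ) − e^(−k₂τ)).
e^(−k₁τ) = e^(−0.0968×9.37) = e^(−0.9070) = 0.4037; e^(−k₂τ) = e^(−1.396) = 0.2476.
C_D = 0.0968×5.42/(0.149−0.0968) × (0.4037−0.2476) = 10.05×0.1562 = 1.570 mol/dm³.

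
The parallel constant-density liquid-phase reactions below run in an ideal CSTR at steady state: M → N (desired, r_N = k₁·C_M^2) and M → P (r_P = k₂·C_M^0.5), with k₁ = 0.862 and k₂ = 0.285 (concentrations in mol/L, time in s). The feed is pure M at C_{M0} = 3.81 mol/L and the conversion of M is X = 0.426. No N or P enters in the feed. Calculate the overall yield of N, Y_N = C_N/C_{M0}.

Exit C_M = C_{M0}(1−X) = 3.81×0.574 = 2.187 mol/L.
A CSTR operates uniformly at the exit composition, giving r_N = 4.123 and r_P = 0.4215 (each k·C_M^n at C_M = 2.187).
Fraction of consumed M going to N: r_N/(r_N+r_P) = 0.9073.
C_N = 0.9073·C_{M0}·X = 0.9073×3.81×0.426 = 1.47 mol/L; Y_N = C_N/C_{M0} = 0.386.

0.386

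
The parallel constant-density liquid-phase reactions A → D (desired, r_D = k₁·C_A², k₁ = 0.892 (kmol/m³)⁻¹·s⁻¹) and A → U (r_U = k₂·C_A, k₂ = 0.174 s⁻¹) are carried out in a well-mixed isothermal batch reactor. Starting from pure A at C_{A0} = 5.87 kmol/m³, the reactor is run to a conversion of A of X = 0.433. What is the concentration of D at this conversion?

C_A = C_{A0}(1−X) = 3.328 kmol/m³.
Along a PFR/batch, dC_U/dC_A = −r_U/(r_D+r_U) = −k₂/(k₂+k₁·C_A).
Integrating from C_{A0} to C_A: C_U = (0.174/0.892)·ln[(0.174+0.892·5.87)/(0.174+0.892·3.33)] = 0.1951·ln(5.410/3.143) = 0.1059 kmol/m³.
Then C_D = (C_{A0}−C_A) − C_U = 2.542 − 0.1059 = 2.436 kmol/m³.

2.44 kmol/m³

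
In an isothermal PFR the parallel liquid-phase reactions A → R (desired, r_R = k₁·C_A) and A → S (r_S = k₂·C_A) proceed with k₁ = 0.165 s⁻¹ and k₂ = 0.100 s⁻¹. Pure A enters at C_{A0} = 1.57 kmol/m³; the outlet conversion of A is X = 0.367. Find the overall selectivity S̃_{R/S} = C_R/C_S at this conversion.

C_A = C_{A0}(1−X) = 0.9938 kmol/m³.
Both paths are first order in A, so the instantaneous fraction to R is constant: dC_R/d(−C_A) = k₁/(k₁+k₂) = 0.6226.
C_R = 0.6226·(C_{A0}−C_A) = 0.6226×0.5762 = 0.359 kmol/m³.
C_S = (C_{A0}−C_A)−C_R = 0.2174 kmol/m³; S̃_{R/S} = 0.3588/0.2174 = 1.65.

1.65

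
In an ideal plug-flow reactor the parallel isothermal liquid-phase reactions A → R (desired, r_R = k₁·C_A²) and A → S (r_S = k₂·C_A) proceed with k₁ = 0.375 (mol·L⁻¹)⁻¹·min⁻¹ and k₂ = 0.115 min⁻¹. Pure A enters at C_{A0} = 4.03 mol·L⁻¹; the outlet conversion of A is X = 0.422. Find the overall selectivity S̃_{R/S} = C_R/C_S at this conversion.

C_A = C_{A0}(1−X) = 2.329 mol·L⁻¹.
Along a PFR/batch, dC_S/dC_A = −r_S/(r_R+r_S) = −k₂/(k₂+k₁·C_A).
Integrating from C_{A0} to C_A: C_S = (0.115/0.375)·ln[(0.115+0.375·4.03)/(0.115+0.375·2.33)] = 0.3067·ln(1.626/0.9885) = 0.1527 mol·L⁻¹.
Then C_R = (C_{A0}−C_A) − C_S = 1.701 − 0.1527 = 1.548 mol·L⁻¹.
S̃_{R/S} = C_R/C_S = 1.548/0.1527 = 10.1.

10.1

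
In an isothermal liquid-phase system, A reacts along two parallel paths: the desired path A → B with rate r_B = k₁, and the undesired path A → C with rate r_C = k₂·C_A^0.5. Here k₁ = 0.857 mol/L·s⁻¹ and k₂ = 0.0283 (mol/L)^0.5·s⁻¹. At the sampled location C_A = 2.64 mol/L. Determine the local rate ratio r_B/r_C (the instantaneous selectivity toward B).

18.6

S_{B/C} = r_B/r_C = (k₁)/(k₂·C_A^0.5) = (k₁/k₂)·C_A^-0.5.
= (0.857) / (0.0283×2.640^0.5) = 0.8570/0.04598 = 18.6.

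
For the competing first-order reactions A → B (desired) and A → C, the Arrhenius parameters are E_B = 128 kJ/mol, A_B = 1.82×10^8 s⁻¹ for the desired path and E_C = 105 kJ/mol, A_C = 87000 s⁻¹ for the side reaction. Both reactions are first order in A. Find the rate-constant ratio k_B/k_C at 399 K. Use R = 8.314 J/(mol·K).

2.04

Since both paths have the same order in A, the concentration cancels and S_{B/C} = k_B/k_C = (A_B/A_C)·exp[(E_C−E_B)/(RT)].
(E_C−E_B)/(RT) = (105−128)×10³/(8.314×399) = -23000/3317 = -6.933.
k_B/k_C = (1.82×10^8/87000)·exp(-6.933) = 2092 × 9.747×10^-4 = 2.04.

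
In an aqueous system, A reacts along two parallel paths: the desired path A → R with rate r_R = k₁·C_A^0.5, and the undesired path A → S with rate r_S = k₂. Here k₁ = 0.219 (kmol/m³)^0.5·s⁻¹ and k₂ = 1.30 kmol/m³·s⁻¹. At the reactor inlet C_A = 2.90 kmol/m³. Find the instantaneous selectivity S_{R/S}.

S_{R/S} = r_R/r_S = (k₁·C_A^0.5)/(k₂) = (k₁/k₂)·C_A^0.5.
= (0.219×2.900^0.5) / (1.30) = 0.3729/1.300 = 0.287.

0.287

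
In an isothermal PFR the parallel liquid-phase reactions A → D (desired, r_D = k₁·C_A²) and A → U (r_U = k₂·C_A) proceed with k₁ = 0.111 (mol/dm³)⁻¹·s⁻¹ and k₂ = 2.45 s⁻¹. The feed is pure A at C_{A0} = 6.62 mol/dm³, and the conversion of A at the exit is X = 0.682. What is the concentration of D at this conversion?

0.736 mol/dm³

C_A = C_{A0}(1−X) = 2.105 mol/dm³.
Along a PFR/batch, dC_U/dC_A = −r_U/(r_D+r_U) = −k₂/(k₂+k₁·C_A).
Integrating from C_{A0} to C_A: C_U = (2.45/0.111)·ln[(2.45+0.111·6.62)/(2.45+0.111·2.11)] = 22.07·ln(3.185/2.684) = 3.779 mol/dm³.
Then C_D = (C_{A0}−C_A) − C_U = 4.515 − 3.779 = 0.7359 mol/dm³.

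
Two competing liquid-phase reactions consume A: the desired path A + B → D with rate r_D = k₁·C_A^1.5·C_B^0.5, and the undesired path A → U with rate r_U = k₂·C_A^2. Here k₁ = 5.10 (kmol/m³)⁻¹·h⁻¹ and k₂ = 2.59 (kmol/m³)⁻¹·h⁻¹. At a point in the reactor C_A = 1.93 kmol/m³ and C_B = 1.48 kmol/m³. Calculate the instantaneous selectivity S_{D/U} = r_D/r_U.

S_{D/U} = r_D/r_U = (k₁·C_A^1.5·C_B^0.5)/(k₂·C_A^2) = (k₁/k₂)·C_A^-0.5·C_B^0.5.
= (5.10×1.930^1.5×1.480^0.5) / (2.59×1.930^2) = 16.64/9.647 = 1.72.
The undesired path is higher order in A, so low C_A (CSTR or dilute feed) favours D.

1.72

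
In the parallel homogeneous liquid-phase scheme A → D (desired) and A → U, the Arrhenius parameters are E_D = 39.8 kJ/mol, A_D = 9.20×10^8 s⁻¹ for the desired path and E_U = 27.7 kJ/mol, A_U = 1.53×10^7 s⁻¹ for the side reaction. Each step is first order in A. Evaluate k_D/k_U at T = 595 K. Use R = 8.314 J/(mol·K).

k_D/k_U = (A_D/A_U)·exp[−(E_D−E_U)/(RT)] = (A_D/A_U)·exp[(E_U−E_D)/(RT)].
(E_U−E_D)/(RT) = (27.7−39.8)×10³/(8.314×595) = -12100/4947 = -2.446.
k_D/k_U = (9.20×10^8/1.53×10^7)·exp(-2.446) = 60.13 × 0.08664 = 5.21.

5.21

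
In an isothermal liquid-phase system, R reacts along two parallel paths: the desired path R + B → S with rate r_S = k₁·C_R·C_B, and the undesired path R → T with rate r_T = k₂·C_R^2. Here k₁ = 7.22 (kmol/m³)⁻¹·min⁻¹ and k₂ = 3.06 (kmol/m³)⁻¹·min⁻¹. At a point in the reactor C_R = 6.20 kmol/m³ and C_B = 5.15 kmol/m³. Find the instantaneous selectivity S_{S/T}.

1.96

S_{S/T} = r_S/r_T = (k₁·C_R·C_B)/(k₂·C_R^2) = (k₁/k₂)·C_R⁻¹·C_B.
= (7.22×6.200×5.150) / (3.06×6.200^2) = 230.5/117.6 = 1.96.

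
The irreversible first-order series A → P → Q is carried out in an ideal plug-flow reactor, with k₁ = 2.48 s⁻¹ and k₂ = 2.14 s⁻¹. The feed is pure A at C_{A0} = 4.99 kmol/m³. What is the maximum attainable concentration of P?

For a first-order series the maximum intermediate yield is C_{P,max}/C_{A0} = (k₁/k₂)^[k₂/(k₂−k₁)].
= (2.48/2.14)^(2.14/(2.14−2.48)) = (1.159)^(-6.294) = 0.3953.
C_{P,max} = 0.3953×4.99 = 1.97 kmol/m³.

1.97 kmol/m³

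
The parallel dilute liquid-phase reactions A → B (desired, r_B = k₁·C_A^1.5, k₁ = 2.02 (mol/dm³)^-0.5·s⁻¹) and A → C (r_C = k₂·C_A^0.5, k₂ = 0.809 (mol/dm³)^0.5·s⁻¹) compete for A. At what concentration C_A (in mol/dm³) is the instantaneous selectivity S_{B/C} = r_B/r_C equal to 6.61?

S_{B/C} = (k₁/k₂)·C_A ⇒ C_A = S·k₂/k₁.
= 6.61×0.809/2.02 = 2.65 mol/dm³.

2.65 mol/dm³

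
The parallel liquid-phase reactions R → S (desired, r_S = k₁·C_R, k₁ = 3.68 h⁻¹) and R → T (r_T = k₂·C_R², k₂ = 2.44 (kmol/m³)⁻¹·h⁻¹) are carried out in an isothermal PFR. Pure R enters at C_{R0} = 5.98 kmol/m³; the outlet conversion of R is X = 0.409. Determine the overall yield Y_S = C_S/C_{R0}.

0.0997

C_R = C_{R0}(1−X) = 3.534 kmol/m³.
Along a PFR/batch, dC_S/dC_R = −r_S/(r_S+r_T) = −k₁/(k₁+k₂·C_R).
Integrating from C_{R0} to C_R: C_S = (3.68/2.44)·ln[(3.68+2.44·5.98)/(3.68+2.44·3.53)] = 1.508·ln(18.27/12.30) = 0.5964 kmol/m³.
Y_S = C_S/C_{R0} = 0.5964/5.98 = 0.0997.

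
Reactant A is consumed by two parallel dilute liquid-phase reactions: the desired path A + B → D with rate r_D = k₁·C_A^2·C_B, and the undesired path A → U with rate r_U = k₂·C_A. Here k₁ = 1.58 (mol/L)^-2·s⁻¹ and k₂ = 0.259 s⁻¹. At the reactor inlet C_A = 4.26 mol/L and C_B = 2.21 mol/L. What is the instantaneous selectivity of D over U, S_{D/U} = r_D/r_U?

57.4

S_{D/U} = r_D/r_U = (k₁·C_A^2·C_B)/(k₂·C_A) = (k₁/k₂)·C_A·C_B.
= (1.58×4.260^2×2.210) / (0.259×4.260) = 63.37/1.103 = 57.4.
Since the desired path is higher order in A, keeping C_A high (PFR or concentrated feed) favours D.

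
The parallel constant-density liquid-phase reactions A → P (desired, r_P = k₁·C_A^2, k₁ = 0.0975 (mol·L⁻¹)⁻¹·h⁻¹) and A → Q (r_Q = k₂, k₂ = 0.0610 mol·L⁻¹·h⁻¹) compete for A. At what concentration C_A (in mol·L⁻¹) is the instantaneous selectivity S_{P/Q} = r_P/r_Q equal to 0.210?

0.362 mol·L⁻¹

S_{P/Q} = (k₁/k₂)·C_A^2 ⇒ C_A = (S·k₂/k₁)^(0.5).
= (0.210×0.0610/0.0975)^(0.5) = (0.1314)^(0.5) = 0.362 mol·L⁻¹.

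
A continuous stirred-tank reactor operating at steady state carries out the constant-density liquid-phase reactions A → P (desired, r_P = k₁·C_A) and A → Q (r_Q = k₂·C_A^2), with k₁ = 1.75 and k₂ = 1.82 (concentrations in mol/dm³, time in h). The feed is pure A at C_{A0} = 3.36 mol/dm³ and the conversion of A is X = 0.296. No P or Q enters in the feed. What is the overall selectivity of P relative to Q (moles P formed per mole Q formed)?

Exit C_A = C_{A0}(1−X) = 3.36×0.704 = 2.365 mol/dm³.
A CSTR operates uniformly at the exit composition, giving r_P = 4.140 and r_Q = 10.18 (each k·C_A^n at C_A = 2.365).
Overall selectivity = C_P/C_Q = r_Pτ/(r_Qτ) = r_P/r_Q = 0.406.

0.406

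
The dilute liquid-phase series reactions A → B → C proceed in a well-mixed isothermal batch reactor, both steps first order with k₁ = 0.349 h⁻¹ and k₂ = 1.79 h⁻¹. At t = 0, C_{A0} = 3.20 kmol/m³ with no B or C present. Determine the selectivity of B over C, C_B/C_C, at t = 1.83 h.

0.336

Solving the coupled first-order balances gives C_B(t) = [k₁/(k₂−k₁)]·C_{A0}·(e^(−k₁t) − e^(−k₂t)).
e^(−k₁t) = e^(−0.349×1.83) = e^(−0.6387) = 0.5280; e^(−k₂t) = e^(−3.276) = 0.03779.
C_B = 0.349×3.20/(1.79−0.349) × (0.5280−0.03779) = 0.7750×0.4902 = 0.3799 kmol/m³.
C_A = C_{A0}e^(−k₁t) = 1.690 kmol/m³, so C_C = C_{A0}−C_A−C_B = 1.131 kmol/m³; C_B/C_C = 0.336.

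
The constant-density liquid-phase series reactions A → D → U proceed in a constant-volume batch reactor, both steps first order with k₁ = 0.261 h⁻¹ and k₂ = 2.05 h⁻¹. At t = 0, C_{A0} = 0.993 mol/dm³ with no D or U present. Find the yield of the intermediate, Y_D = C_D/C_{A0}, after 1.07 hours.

0.0941

The intermediate concentration in a first-order A→B→C sequence is C_D = k₁C_{A0}(e^(−k₁t) − e^(−k₂t))/(k₂−k₁).
e^(−k₁t) = e^(−0.261×1.07) = e^(−0.2793) = 0.7563; e^(−k₂t) = e^(−2.193) = 0.1115.
C_D = 0.261×0.993/(2.05−0.261) × (0.7563−0.1115) = 0.1449×0.6448 = 0.09341 mol/dm³.
Y_D = C_D/C_{A0} = 0.09341/0.993 = 0.0941.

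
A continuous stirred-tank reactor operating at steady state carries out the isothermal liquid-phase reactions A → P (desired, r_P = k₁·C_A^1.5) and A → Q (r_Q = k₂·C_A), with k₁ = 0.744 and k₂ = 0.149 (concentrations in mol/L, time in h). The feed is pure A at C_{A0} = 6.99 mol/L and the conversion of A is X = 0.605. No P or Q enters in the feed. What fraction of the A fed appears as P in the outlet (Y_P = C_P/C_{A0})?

Exit C_A = C_{A0}(1−X) = 6.99×0.395 = 2.761 mol/L.
A CSTR operates uniformly at the exit composition, giving r_P = 3.413 and r_Q = 0.4114 (each k·C_A^n at C_A = 2.761).
Fraction of consumed A going to P: r_P/(r_P+r_Q) = 0.8924.
C_P = 0.8924·C_{A0}·X = 0.8924×6.99×0.605 = 3.77 mol/L; Y_P = C_P/C_{A0} = 0.540.

0.540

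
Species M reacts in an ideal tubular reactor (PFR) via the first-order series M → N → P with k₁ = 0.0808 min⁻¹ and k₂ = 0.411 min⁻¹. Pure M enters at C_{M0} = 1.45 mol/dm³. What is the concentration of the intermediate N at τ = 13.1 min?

0.121 mol/dm³

Solving the coupled first-order balances gives C_N(τ) = [k₁/(k₂−k₁)]·C_{M0}·(e^(−k₁τ) − e^(−k₂τ)).
e^(−k₁τ) = e^(−0.0808×13.1) = e^(−1.058) = 0.3470; e^(−k₂τ) = e^(−5.384) = 0.004589.
C_N = 0.0808×1.45/(0.411−0.0808) × (0.3470−0.004589) = 0.3548×0.3424 = 0.1215 mol/dm³.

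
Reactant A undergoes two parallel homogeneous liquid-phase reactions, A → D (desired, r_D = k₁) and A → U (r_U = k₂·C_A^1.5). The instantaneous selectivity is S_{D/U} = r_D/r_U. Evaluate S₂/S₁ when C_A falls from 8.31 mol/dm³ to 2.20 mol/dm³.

S_{D/U} = (k₁/k₂)·C_A^-1.5, so S₂/S₁ = (C_{A,2}/C_{A,1})^-1.5.
= (2.20/8.31)^(-1.5) = (0.2647)^(-1.5) = 7.34.
Selectivity toward D rises as C_A falls — low-concentration operation is favoured.

7.34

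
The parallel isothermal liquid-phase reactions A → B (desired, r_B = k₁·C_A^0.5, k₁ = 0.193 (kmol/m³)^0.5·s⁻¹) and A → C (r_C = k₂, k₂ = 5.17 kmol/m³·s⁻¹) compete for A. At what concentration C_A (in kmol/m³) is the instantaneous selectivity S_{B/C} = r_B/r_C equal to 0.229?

S_{B/C} = (k₁/k₂)·C_A^0.5 ⇒ C_A = (S·k₂/k₁)^(2).
= (0.229×5.17/0.193)^(2) = (6.134)^(2) = 37.6 kmol/m³.

37.6 kmol/m³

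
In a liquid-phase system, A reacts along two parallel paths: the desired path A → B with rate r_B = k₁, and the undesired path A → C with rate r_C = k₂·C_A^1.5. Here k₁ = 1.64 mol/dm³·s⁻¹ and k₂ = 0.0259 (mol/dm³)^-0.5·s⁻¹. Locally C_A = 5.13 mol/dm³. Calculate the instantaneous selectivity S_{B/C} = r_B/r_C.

S_{B/C} = r_B/r_C = (k₁)/(k₂·C_A^1.5) = (k₁/k₂)·C_A^-1.5.
= (1.64) / (0.0259×5.130^1.5) = 1.640/0.3009 = 5.45.
The undesired path is higher order in A, so low C_A (CSTR or dilute feed) favours B.

5.45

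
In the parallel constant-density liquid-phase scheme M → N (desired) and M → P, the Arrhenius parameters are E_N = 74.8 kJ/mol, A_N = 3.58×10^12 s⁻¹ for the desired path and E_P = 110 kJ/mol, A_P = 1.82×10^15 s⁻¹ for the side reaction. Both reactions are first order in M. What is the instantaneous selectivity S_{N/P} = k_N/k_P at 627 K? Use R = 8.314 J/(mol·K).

k_N/k_P = (A_N/A_P)·exp[−(E_N−E_P)/(RT)] = (A_N/A_P)·exp[(E_P−E_N)/(RT)].
(E_P−E_N)/(RT) = (110−74.8)×10³/(8.314×627) = 35200/5213 = 6.753.
k_N/k_P = (3.58×10^12/1.82×10^15)·exp(6.753) = 0.001967 × 856.2 = 1.68.
Since E_N < E_P, lowering the temperature improves selectivity toward N.

1.68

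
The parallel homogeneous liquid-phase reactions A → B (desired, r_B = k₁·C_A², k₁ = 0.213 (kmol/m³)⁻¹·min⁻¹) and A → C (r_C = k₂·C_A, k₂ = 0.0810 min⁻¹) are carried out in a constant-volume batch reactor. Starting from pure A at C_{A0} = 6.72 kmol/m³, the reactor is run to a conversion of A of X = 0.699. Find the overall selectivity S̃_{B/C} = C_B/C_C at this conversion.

10.4

C_A = C_{A0}(1−X) = 2.023 kmol/m³.
Along a PFR/batch, dC_C/dC_A = −r_C/(r_B+r_C) = −k₂/(k₂+k₁·C_A).
Integrating from C_{A0} to C_A: C_C = (0.0810/0.213)·ln[(0.0810+0.213·6.72)/(0.0810+0.213·2.02)] = 0.3803·ln(1.512/0.5118) = 0.4120 kmol/m³.
Then C_B = (C_{A0}−C_A) − C_C = 4.697 − 0.4120 = 4.285 kmol/m³.
S̃_{B/C} = C_B/C_C = 4.285/0.4120 = 10.4.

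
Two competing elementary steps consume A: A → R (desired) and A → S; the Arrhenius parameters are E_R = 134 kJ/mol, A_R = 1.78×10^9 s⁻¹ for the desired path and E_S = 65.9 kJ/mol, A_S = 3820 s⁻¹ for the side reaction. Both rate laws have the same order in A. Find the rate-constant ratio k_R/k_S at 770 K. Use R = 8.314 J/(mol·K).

11.2

With equal orders, S_{R/S} = k_R/k_S = (A_R/A_S)·exp[(E_S−E_R)/(RT)].
(E_S−E_R)/(RT) = (65.9−134)×10³/(8.314×770) = -68100/6402 = -10.64.
k_R/k_S = (1.78×10^9/3820)·exp(-10.64) = 4.660×10^5 × 2.399×10^-5 = 11.2.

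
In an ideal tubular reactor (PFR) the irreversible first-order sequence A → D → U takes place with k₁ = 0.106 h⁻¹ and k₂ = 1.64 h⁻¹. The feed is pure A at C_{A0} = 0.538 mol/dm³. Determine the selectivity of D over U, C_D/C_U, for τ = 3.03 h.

0.221

Solving the coupled first-order balances gives C_D(τ) = [k₁/(k₂−k₁)]·C_{A0}·(e^(−k₁τ) − e^(−k₂τ)).
e^(−k₁τ) = e^(−0.106×3.03) = e^(−0.3212) = 0.7253; e^(−k₂τ) = e^(−4.969) = 0.006949.
C_D = 0.106×0.538/(1.64−0.106) × (0.7253−0.006949) = 0.03718×0.7183 = 0.02671 mol/dm³.
C_A = C_{A0}e^(−k₁τ) = 0.3902 mol/dm³, so C_U = C_{A0}−C_A−C_D = 0.1211 mol/dm³; C_D/C_U = 0.221.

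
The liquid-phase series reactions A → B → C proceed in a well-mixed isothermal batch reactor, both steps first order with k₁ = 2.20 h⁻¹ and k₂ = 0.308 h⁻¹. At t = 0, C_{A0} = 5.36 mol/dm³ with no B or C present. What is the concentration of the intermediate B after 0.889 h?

3.86 mol/dm³

Solving the coupled first-order balances gives C_B(t) = [k₁/(k₂−k₁)]·C_{A0}·(e^(−k₁t) − e^(−k₂t)).
e^(−k₁t) = e^(−2.20×0.889) = e^(−1.956) = 0.1415; e^(−k₂t) = e^(−0.2738) = 0.7605.
C_B = 2.20×5.36/(0.308−2.20) × (0.1415−0.7605) = (-6.233)×(-0.6190) = 3.858 mol/dm³.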